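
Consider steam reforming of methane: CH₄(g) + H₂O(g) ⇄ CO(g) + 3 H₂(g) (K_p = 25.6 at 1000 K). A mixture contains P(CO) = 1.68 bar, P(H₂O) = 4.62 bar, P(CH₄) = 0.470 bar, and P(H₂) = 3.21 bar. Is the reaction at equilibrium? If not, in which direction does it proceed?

Q_p = P(CO)·P(H₂)³ / (P(CH₄)·P(H₂O)) = (1.68)·(3.21)³ / ((0.470)·(4.62)) = 25.6
Q_p = 25.6 = K_p, so the system is already at equilibrium.

no net change (already at equilibrium)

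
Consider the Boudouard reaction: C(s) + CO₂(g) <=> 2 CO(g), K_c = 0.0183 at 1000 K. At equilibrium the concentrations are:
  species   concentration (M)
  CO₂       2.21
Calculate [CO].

(C is a pure solid — omitted from K_c.)
At equilibrium, K_c = [CO]² / [CO₂] = 0.0183.
([CO])² / (2.21) = 0.0183
[CO]² = 0.0404 ⇒ [CO] = 0.201 M

[CO] = 0.201 M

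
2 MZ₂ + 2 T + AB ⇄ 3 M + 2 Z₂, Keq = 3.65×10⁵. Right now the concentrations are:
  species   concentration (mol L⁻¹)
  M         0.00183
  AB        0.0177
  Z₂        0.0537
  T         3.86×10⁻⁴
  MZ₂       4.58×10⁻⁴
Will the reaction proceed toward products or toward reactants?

Q = [M]³·[Z₂]² / ([MZ₂]²·[T]²·[AB]) = (0.00183)³·(0.0537)² / ((4.58×10⁻⁴)²·(3.86×10⁻⁴)²·(0.0177)) = 31900
Q = 31900 < Keq = 3.65×10⁵, so the forward reaction proceeds.

in the forward direction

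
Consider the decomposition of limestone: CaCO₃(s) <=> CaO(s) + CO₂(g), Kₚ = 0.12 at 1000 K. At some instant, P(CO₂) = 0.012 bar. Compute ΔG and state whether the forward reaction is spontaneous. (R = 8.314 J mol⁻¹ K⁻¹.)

ΔG = -19.1 kJ/mol; the forward reaction is spontaneous

(CaCO₃, CaO are pure solids — omitted from Qₚ.)
Qₚ = P(CO₂) = 0.0120
ΔG = RT ln(Qₚ/Kₚ) = (8.314 J mol⁻¹ K⁻¹)(1000 K) × ln(0.0120/0.12)
   = (8.314 kJ/mol)(-2.303) = -19.1 kJ/mol
ΔG < 0, so the forward reaction is spontaneous (proceeds forward).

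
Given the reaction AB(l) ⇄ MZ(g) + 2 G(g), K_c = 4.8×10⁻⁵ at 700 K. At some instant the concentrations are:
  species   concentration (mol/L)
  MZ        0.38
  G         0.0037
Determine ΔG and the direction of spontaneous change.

(AB is a pure liquid — omitted from Q_c.)
Q_c = [MZ]·[G]² = (0.38)·(0.0037)² = 5.20×10⁻⁶
ΔG = RT ln(Q_c/K_c) = (8.314 J mol⁻¹ K⁻¹)(700 K) × ln(5.20×10⁻⁶/4.8×10⁻⁵)
   = (5.820 kJ/mol)(-2.223) = -12.9 kJ/mol
ΔG < 0, so the forward reaction is spontaneous (proceeds forward).

ΔG = -12.9 kJ/mol; the forward reaction is spontaneous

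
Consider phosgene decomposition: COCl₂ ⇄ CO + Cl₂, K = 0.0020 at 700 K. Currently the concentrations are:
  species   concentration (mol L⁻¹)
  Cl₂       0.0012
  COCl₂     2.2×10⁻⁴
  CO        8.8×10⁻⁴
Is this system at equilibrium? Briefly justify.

Q = [CO]·[Cl₂] / [COCl₂] = (8.8×10⁻⁴)·(0.0012) / (2.2×10⁻⁴) = 0.0048
Q = 0.0048 > K = 0.0020: net reverse reaction.

no; Q > K, reaction proceeds in reverse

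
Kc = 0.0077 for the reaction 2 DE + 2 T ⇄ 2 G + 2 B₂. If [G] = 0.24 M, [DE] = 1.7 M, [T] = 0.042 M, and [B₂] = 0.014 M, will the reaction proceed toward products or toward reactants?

to the right

Qc = [G]²·[B₂]² / ([DE]²·[T]²) = (0.24)²·(0.014)² / ((1.7)²·(0.042)²) = 0.0022
Qc = 0.0022 < Kc = 0.0077, so the forward reaction proceeds.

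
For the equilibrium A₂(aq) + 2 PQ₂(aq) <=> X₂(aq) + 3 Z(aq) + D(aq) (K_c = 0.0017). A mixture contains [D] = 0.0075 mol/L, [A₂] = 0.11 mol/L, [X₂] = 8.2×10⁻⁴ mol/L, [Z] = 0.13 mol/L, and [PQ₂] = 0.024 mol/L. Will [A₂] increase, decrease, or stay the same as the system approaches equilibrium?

Q_c = [X₂]·[Z]³·[D] / ([A₂]·[PQ₂]²) = (8.2×10⁻⁴)·(0.13)³·(0.0075) / ((0.11)·(0.024)²) = 2.1×10⁻⁴
Q_c = 2.1×10⁻⁴ < K_c = 0.0017: net forward reaction.
A₂ is a reactant, so it decreases.

decrease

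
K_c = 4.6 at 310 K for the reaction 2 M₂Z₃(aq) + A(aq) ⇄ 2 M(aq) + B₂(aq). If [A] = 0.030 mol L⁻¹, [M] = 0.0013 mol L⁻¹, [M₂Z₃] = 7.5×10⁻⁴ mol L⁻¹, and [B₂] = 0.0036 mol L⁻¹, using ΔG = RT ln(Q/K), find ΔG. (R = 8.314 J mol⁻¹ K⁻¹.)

ΔG = -6.56 kJ/mol

Q_c = [M]²·[B₂] / ([M₂Z₃]²·[A]) = (0.0013)²·(0.0036) / ((7.5×10⁻⁴)²·(0.030)) = 0.361
ΔG = RT ln(Q_c/K_c) = (8.314 J mol⁻¹ K⁻¹)(310 K) × ln(0.361/4.6)
   = (2.577 kJ/mol)(-2.545) = -6.56 kJ/mol
ΔG < 0, so the forward reaction is spontaneous (proceeds forward).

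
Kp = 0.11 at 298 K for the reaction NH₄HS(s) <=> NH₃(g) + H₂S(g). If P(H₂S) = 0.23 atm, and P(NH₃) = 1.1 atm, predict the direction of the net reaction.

(NH₄HS is a pure solid — omitted from Qp.)
Qp = P(NH₃)·P(H₂S) = (1.1)·(0.23) = 0.25
Qp = 0.25 > Kp = 0.11, so the reverse reaction proceeds.

to the left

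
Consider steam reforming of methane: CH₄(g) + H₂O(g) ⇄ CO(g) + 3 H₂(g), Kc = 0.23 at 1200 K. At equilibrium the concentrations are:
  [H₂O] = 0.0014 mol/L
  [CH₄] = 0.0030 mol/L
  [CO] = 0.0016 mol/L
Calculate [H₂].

At equilibrium, Kc = [CO]·[H₂]³ / ([CH₄]·[H₂O]) = 0.23.
(0.0016)·([H₂])³ / ((0.0030)·(0.0014)) = 0.23
[H₂]³ = 6.04e-4 ⇒ [H₂] = 0.085 mol/L

[H₂] = 0.085 mol/L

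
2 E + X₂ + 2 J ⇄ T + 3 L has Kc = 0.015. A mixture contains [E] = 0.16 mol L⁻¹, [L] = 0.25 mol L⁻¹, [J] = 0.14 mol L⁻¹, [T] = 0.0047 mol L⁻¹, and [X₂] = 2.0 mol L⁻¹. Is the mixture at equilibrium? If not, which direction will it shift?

Qc = [T]·[L]³ / ([E]²·[X₂]·[J]²) = (0.0047)·(0.25)³ / ((0.16)²·(2.0)·(0.14)²) = 0.073
Qc = 0.073 > Kc = 0.015: net reverse reaction.

no; Q > K, reaction proceeds in reverse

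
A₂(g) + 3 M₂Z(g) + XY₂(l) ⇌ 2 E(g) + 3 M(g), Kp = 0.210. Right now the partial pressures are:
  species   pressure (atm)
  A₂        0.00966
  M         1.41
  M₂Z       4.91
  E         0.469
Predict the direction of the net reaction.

toward reactants

(XY₂ is a pure liquid — omitted from Qp.)
Qp = P(E)²·P(M)³ / (P(A₂)·P(M₂Z)³) = (0.469)²·(1.41)³ / ((0.00966)·(4.91)³) = 0.539
Qp = 0.539 > Kp = 0.210, so the reverse reaction proceeds.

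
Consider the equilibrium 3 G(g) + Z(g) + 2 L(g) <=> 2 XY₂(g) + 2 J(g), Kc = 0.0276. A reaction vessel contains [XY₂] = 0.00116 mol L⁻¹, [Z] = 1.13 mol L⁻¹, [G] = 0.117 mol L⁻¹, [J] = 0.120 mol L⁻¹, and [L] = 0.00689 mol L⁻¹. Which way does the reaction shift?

Qc = [XY₂]²·[J]² / ([G]³·[Z]·[L]²) = (0.00116)²·(0.120)² / ((0.117)³·(1.13)·(0.00689)²) = 0.226
Qc = 0.226 > Kc = 0.0276, so the reverse reaction proceeds.

in the reverse direction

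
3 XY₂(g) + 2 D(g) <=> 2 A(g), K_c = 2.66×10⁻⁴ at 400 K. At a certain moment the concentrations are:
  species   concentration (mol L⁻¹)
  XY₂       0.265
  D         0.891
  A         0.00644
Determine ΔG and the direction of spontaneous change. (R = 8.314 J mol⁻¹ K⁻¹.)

Q_c = [A]² / ([XY₂]³·[D]²) = (0.00644)² / ((0.265)³·(0.891)²) = 0.00281
ΔG = RT ln(Q_c/K_c) = (8.314 J mol⁻¹ K⁻¹)(400 K) × ln(0.00281/2.66×10⁻⁴)
   = (3.326 kJ/mol)(2.357) = 7.84 kJ/mol
ΔG > 0, so the forward reaction is non-spontaneous (proceeds in reverse).

ΔG = 7.84 kJ/mol; the forward reaction is non-spontaneous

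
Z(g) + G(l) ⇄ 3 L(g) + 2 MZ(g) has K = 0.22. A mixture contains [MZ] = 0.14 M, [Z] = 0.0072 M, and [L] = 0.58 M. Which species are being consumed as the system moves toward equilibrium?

L, MZ (products)

(G is a pure liquid — omitted from Q.)
Q = [L]³·[MZ]² / [Z] = (0.58)³·(0.14)² / (0.0072) = 0.53
Q = 0.53 > K = 0.22: net reverse reaction.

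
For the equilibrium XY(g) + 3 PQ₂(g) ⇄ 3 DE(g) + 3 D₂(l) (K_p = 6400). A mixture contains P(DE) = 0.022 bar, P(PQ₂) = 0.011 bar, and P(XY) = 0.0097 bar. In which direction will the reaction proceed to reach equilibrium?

to the right

(D₂ is a pure liquid — omitted from Q_p.)
Q_p = P(DE)³ / (P(XY)·P(PQ₂)³) = (0.022)³ / ((0.0097)·(0.011)³) = 820
Q_p = 820 < K_p = 6400, so the forward reaction proceeds.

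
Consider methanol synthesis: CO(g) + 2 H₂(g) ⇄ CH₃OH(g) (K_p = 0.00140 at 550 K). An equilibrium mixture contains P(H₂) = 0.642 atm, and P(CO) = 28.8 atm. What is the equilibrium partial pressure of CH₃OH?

At equilibrium, K_p = P(CH₃OH) / (P(CO)·P(H₂)²) = 0.00140.
(P(CH₃OH)) / ((28.8)·(0.642)²) = 0.00140
P(CH₃OH) = 0.0166 atm

P(CH₃OH) = 0.0166 atm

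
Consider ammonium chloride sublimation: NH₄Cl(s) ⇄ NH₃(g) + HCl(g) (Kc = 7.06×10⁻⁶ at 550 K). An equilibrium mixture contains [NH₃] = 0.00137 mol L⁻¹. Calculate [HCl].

(NH₄Cl is a pure solid — omitted from Kc.)
At equilibrium, Kc = [NH₃]·[HCl] = 7.06×10⁻⁶.
(0.00137)·([HCl]) = 7.06×10⁻⁶
[HCl] = 0.00515 mol L⁻¹

[HCl] = 0.00515 mol L⁻¹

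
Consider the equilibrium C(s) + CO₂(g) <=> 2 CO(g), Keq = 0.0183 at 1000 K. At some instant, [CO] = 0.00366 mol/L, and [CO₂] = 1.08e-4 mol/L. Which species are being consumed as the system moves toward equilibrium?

CO (products)

(C is a pure solid — omitted from Q.)
Q = [CO]² / [CO₂] = (0.00366)² / (1.08e-4) = 0.124
Q = 0.124 > Keq = 0.0183: net reverse reaction.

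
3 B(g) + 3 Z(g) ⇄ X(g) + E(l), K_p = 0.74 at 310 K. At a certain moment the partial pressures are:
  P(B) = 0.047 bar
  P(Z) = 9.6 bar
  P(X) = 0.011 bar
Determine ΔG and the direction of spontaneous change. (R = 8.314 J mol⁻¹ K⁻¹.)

(E is a pure liquid — omitted from Q_p.)
Q_p = P(X) / (P(B)³·P(Z)³) = (0.011) / ((0.047)³·(9.6)³) = 0.120
ΔG = RT ln(Q_p/K_p) = (8.314 J mol⁻¹ K⁻¹)(310 K) × ln(0.120/0.74)
   = (2.577 kJ/mol)(-1.819) = -4.69 kJ/mol
ΔG < 0, so the forward reaction is spontaneous (proceeds forward).

ΔG = -4.69 kJ/mol; the forward reaction is spontaneous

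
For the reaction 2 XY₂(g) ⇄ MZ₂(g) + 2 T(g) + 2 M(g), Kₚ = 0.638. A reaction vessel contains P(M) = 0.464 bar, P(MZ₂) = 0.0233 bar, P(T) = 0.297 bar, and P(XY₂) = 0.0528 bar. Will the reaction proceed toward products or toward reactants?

Qₚ = P(MZ₂)·P(T)²·P(M)² / P(XY₂)² = (0.0233)·(0.297)²·(0.464)² / (0.0528)² = 0.159
Qₚ = 0.159 < Kₚ = 0.638, so the forward reaction proceeds.

in the forward direction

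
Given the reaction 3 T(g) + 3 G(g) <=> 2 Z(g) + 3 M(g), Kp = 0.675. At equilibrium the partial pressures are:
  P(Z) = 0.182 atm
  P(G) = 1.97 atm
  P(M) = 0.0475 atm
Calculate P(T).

P(T) = 0.00883 atm

At equilibrium, Kp = P(Z)²·P(M)³ / (P(T)³·P(G)³) = 0.675.
(0.182)²·(0.0475)³ / ((P(T))³·(1.97)³) = 0.675
P(T)³ = 6.88e-7 ⇒ P(T) = 0.00883 atm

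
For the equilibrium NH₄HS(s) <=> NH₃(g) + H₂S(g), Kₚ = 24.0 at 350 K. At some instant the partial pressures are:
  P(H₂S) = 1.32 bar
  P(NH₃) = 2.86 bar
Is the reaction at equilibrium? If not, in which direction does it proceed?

forward (toward products)

(NH₄HS is a pure solid — omitted from Qₚ.)
Qₚ = P(NH₃)·P(H₂S) = (2.86)·(1.32) = 3.78
Qₚ = 3.78 < Kₚ = 24.0, so the forward reaction proceeds.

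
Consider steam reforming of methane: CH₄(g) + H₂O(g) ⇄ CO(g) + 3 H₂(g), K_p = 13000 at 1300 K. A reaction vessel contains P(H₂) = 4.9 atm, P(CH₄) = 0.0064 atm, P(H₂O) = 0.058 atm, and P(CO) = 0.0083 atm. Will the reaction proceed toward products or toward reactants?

Q_p = P(CO)·P(H₂)³ / (P(CH₄)·P(H₂O)) = (0.0083)·(4.9)³ / ((0.0064)·(0.058)) = 2600
Q_p = 2600 < K_p = 13000, so the forward reaction proceeds.

forward (toward products)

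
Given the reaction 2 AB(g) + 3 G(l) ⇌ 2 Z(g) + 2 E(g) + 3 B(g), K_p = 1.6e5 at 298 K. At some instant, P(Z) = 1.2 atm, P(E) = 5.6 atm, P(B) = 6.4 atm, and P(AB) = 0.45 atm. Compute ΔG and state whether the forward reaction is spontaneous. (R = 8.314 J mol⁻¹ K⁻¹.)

(G is a pure liquid — omitted from Q_p.)
Q_p = P(Z)²·P(E)²·P(B)³ / P(AB)² = (1.2)²·(5.6)²·(6.4)³ / (0.45)² = 58500
ΔG = RT ln(Q_p/K_p) = (8.314 J mol⁻¹ K⁻¹)(298 K) × ln(58500/1.6e5)
   = (2.478 kJ/mol)(-1.006) = -2.49 kJ/mol
ΔG < 0, so the forward reaction is spontaneous (proceeds forward).

ΔG = -2.49 kJ/mol; the forward reaction is spontaneous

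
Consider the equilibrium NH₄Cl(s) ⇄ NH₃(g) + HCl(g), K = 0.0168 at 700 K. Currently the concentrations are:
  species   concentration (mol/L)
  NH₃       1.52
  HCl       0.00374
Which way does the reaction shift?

toward products

(NH₄Cl is a pure solid — omitted from Q.)
Q = [NH₃]·[HCl] = (1.52)·(0.00374) = 0.00568
Q = 0.00568 < K = 0.0168, so the forward reaction proceeds.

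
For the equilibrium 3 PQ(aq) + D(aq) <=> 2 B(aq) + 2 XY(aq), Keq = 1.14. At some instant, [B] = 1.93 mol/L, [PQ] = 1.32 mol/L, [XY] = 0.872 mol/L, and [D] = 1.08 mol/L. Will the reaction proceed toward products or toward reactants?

at equilibrium

Q = [B]²·[XY]² / ([PQ]³·[D]) = (1.93)²·(0.872)² / ((1.32)³·(1.08)) = 1.14
Q = 1.14 = Keq, so the system is already at equilibrium.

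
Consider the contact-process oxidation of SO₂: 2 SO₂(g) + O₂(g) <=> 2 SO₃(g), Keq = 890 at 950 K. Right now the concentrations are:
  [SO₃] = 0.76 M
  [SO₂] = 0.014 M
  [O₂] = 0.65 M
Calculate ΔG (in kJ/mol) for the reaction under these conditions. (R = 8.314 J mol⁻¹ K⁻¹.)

Q = [SO₃]² / ([SO₂]²·[O₂]) = (0.76)² / ((0.014)²·(0.65)) = 4530
ΔG = RT ln(Q/Keq) = (8.314 J mol⁻¹ K⁻¹)(950 K) × ln(4530/890)
   = (7.898 kJ/mol)(1.627) = 12.9 kJ/mol
ΔG > 0, so the forward reaction is non-spontaneous (proceeds in reverse).

ΔG = 12.9 kJ/mol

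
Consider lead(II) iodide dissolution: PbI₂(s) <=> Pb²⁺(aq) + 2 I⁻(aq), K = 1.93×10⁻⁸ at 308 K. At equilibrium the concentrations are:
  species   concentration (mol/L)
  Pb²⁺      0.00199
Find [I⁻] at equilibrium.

[I⁻] = 0.00311 mol/L

(PbI₂ is a pure solid — omitted from K.)
At equilibrium, K = [Pb²⁺]·[I⁻]² = 1.93×10⁻⁸.
(0.00199)·([I⁻])² = 1.93×10⁻⁸
[I⁻]² = 9.70×10⁻⁶ ⇒ [I⁻] = 0.00311 mol/L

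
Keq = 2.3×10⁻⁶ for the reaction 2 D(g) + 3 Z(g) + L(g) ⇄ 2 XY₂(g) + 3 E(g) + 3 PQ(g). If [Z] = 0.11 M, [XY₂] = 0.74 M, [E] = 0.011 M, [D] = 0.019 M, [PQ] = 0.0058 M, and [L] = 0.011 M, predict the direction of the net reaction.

Q = [XY₂]²·[E]³·[PQ]³ / ([D]²·[Z]³·[L]) = (0.74)²·(0.011)³·(0.0058)³ / ((0.019)²·(0.11)³·(0.011)) = 2.7×10⁻⁵
Q = 2.7×10⁻⁵ > Keq = 2.3×10⁻⁶, so the reverse reaction proceeds.

toward reactants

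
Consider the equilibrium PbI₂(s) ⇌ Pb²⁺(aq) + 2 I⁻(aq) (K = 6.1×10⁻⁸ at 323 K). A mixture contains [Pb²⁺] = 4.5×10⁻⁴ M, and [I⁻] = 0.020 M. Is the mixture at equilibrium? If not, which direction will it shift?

(PbI₂ is a pure solid — omitted from Q.)
Q = [Pb²⁺]·[I⁻]² = (4.5×10⁻⁴)·(0.020)² = 1.8×10⁻⁷
Q = 1.8×10⁻⁷ > K = 6.1×10⁻⁸: net reverse reaction.

no; Q > K, reaction proceeds in reverse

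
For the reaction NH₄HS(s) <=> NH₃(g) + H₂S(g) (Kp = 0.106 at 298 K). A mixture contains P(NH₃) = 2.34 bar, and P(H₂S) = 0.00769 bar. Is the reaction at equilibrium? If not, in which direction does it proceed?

toward products

(NH₄HS is a pure solid — omitted from Qp.)
Qp = P(NH₃)·P(H₂S) = (2.34)·(0.00769) = 0.0180
Qp = 0.0180 < Kp = 0.106, so the forward reaction proceeds.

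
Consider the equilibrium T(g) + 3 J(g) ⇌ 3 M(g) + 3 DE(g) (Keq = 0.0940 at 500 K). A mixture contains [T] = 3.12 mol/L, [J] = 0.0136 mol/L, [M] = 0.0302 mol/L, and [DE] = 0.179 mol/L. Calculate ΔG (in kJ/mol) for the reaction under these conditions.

ΔG = -6.41 kJ/mol

Q = [M]³·[DE]³ / ([T]·[J]³) = (0.0302)³·(0.179)³ / ((3.12)·(0.0136)³) = 0.0201
ΔG = RT ln(Q/Keq) = (8.314 J mol⁻¹ K⁻¹)(500 K) × ln(0.0201/0.0940)
   = (4.157 kJ/mol)(-1.543) = -6.41 kJ/mol
ΔG < 0, so the forward reaction is spontaneous (proceeds forward).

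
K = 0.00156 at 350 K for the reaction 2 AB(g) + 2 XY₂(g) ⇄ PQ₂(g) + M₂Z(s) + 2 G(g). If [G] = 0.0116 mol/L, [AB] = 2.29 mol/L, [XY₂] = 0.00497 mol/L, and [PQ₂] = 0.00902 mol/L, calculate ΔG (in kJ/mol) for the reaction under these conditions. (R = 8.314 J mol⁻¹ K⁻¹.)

ΔG = 5.22 kJ/mol

(M₂Z is a pure solid — omitted from Q.)
Q = [PQ₂]·[G]² / ([AB]²·[XY₂]²) = (0.00902)·(0.0116)² / ((2.29)²·(0.00497)²) = 0.00937
ΔG = RT ln(Q/K) = (8.314 J mol⁻¹ K⁻¹)(350 K) × ln(0.00937/0.00156)
   = (2.910 kJ/mol)(1.793) = 5.22 kJ/mol
ΔG > 0, so the forward reaction is non-spontaneous (proceeds in reverse).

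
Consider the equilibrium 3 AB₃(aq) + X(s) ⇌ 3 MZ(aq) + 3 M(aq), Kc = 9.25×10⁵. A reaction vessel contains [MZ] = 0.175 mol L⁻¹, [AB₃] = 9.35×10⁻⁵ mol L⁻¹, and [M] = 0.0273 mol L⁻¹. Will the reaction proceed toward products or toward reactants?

(X is a pure solid — omitted from Qc.)
Qc = [MZ]³·[M]³ / [AB₃]³ = (0.175)³·(0.0273)³ / (9.35×10⁻⁵)³ = 1.33×10⁵
Qc = 1.33×10⁵ < Kc = 9.25×10⁵, so the forward reaction proceeds.

to the right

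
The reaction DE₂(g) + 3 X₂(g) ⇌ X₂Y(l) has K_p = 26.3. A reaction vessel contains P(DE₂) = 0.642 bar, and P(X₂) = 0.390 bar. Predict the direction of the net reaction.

at equilibrium

(X₂Y is a pure liquid — omitted from Q_p.)
Q_p = 1 / (P(DE₂)·P(X₂)³) = 1 / ((0.642)·(0.390)³) = 26.3
Q_p = 26.3 = K_p, so the system is already at equilibrium.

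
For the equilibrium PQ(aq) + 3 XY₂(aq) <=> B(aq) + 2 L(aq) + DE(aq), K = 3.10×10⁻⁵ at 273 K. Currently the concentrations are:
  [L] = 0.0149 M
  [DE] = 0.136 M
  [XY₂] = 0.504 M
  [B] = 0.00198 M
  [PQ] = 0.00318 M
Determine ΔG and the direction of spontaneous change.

Q = [B]·[L]²·[DE] / ([PQ]·[XY₂]³) = (0.00198)·(0.0149)²·(0.136) / ((0.00318)·(0.504)³) = 1.47×10⁻⁴
ΔG = RT ln(Q/K) = (8.314 J mol⁻¹ K⁻¹)(273 K) × ln(1.47×10⁻⁴/3.10×10⁻⁵)
   = (2.270 kJ/mol)(1.556) = 3.53 kJ/mol
ΔG > 0, so the forward reaction is non-spontaneous (proceeds in reverse).

ΔG = 3.53 kJ/mol; the forward reaction is non-spontaneous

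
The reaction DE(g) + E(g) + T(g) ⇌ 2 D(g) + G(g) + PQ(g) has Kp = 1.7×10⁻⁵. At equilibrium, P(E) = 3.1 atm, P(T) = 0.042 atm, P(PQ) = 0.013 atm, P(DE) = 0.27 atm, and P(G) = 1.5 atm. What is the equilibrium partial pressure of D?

At equilibrium, Kp = P(D)²·P(G)·P(PQ) / (P(DE)·P(E)·P(T)) = 1.7×10⁻⁵.
(P(D))²·(1.5)·(0.013) / ((0.27)·(3.1)·(0.042)) = 1.7×10⁻⁵
P(D)² = 3.06×10⁻⁵ ⇒ P(D) = 0.0055 atm

P(D) = 0.0055 atm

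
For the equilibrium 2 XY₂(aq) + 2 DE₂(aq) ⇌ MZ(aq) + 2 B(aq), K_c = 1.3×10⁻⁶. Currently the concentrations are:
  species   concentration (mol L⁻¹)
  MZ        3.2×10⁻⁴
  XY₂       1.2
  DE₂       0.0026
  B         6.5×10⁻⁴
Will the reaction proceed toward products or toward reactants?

Q_c = [MZ]·[B]² / ([XY₂]²·[DE₂]²) = (3.2×10⁻⁴)·(6.5×10⁻⁴)² / ((1.2)²·(0.0026)²) = 1.4×10⁻⁵
Q_c = 1.4×10⁻⁵ > K_c = 1.3×10⁻⁶, so the reverse reaction proceeds.

toward reactants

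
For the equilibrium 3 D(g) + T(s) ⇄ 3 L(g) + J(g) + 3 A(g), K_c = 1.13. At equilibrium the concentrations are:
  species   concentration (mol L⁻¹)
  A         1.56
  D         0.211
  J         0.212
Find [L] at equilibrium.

[L] = 0.236 mol L⁻¹

(T is a pure solid — omitted from K_c.)
At equilibrium, K_c = [L]³·[J]·[A]³ / [D]³ = 1.13.
([L])³·(0.212)·(1.56)³ / (0.211)³ = 1.13
[L]³ = 0.0132 ⇒ [L] = 0.236 mol L⁻¹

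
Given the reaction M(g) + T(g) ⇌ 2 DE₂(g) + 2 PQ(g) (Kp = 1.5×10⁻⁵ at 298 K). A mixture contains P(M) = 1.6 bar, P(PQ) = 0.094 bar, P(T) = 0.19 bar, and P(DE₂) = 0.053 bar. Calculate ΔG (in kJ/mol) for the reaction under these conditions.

Qp = P(DE₂)²·P(PQ)² / (P(M)·P(T)) = (0.053)²·(0.094)² / ((1.6)·(0.19)) = 8.16×10⁻⁵
ΔG = RT ln(Qp/Kp) = (8.314 J mol⁻¹ K⁻¹)(298 K) × ln(8.16×10⁻⁵/1.5×10⁻⁵)
   = (2.478 kJ/mol)(1.694) = 4.20 kJ/mol
ΔG > 0, so the forward reaction is non-spontaneous (proceeds in reverse).

ΔG = 4.20 kJ/mol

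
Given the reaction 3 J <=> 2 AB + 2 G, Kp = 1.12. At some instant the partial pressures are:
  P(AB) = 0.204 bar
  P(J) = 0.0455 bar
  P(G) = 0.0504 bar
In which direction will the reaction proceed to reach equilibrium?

no net change (already at equilibrium)

Qp = P(AB)²·P(G)² / P(J)³ = (0.204)²·(0.0504)² / (0.0455)³ = 1.12
Qp = 1.12 = Kp, so the system is already at equilibrium.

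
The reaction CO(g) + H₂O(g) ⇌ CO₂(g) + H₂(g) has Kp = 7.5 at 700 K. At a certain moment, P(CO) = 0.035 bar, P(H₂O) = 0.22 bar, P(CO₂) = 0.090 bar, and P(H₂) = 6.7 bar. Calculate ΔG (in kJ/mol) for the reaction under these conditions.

Qp = P(CO₂)·P(H₂) / (P(CO)·P(H₂O)) = (0.090)·(6.7) / ((0.035)·(0.22)) = 78.3
ΔG = RT ln(Qp/Kp) = (8.314 J mol⁻¹ K⁻¹)(700 K) × ln(78.3/7.5)
   = (5.820 kJ/mol)(2.346) = 13.7 kJ/mol
ΔG > 0, so the forward reaction is non-spontaneous (proceeds in reverse).

ΔG = 13.7 kJ/mol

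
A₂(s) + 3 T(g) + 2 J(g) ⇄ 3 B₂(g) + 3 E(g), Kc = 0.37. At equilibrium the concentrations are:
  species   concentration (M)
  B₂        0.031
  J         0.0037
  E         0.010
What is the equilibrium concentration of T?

[T] = 0.018 M

(A₂ is a pure solid — omitted from Kc.)
At equilibrium, Kc = [B₂]³·[E]³ / ([T]³·[J]²) = 0.37.
(0.031)³·(0.010)³ / (([T])³·(0.0037)²) = 0.37
[T]³ = 5.88×10⁻⁶ ⇒ [T] = 0.018 M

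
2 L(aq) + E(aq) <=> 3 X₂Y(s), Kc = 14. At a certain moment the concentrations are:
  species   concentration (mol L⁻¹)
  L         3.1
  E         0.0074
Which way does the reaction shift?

(X₂Y is a pure solid — omitted from Qc.)
Qc = 1 / ([L]²·[E]) = 1 / ((3.1)²·(0.0074)) = 14
Qc = 14 = Kc, so the system is already at equilibrium.

at equilibrium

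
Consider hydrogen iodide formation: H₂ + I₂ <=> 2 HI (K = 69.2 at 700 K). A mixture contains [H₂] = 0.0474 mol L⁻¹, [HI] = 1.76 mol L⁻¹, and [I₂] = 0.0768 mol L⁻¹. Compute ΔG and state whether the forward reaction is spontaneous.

ΔG = 14.6 kJ/mol; the forward reaction is non-spontaneous

Q = [HI]² / ([H₂]·[I₂]) = (1.76)² / ((0.0474)·(0.0768)) = 851
ΔG = RT ln(Q/K) = (8.314 J mol⁻¹ K⁻¹)(700 K) × ln(851/69.2)
   = (5.820 kJ/mol)(2.509) = 14.6 kJ/mol
ΔG > 0, so the forward reaction is non-spontaneous (proceeds in reverse).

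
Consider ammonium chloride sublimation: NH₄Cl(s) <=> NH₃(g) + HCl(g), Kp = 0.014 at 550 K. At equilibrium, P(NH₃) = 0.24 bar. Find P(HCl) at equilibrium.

P(HCl) = 0.058 bar

(NH₄Cl is a pure solid — omitted from Kp.)
At equilibrium, Kp = P(NH₃)·P(HCl) = 0.014.
(0.24)·(P(HCl)) = 0.014
P(HCl) = 0.0583 = 0.058 bar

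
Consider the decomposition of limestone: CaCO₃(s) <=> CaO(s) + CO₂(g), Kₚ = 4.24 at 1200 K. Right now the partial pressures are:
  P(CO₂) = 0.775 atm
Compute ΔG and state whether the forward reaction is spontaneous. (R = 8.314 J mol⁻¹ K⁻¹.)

(CaCO₃, CaO are pure solids — omitted from Qₚ.)
Qₚ = P(CO₂) = 0.775
ΔG = RT ln(Qₚ/Kₚ) = (8.314 J mol⁻¹ K⁻¹)(1200 K) × ln(0.775/4.24)
   = (9.977 kJ/mol)(-1.699) = -17.0 kJ/mol
ΔG < 0, so the forward reaction is spontaneous (proceeds forward).

ΔG = -17.0 kJ/mol; the forward reaction is spontaneous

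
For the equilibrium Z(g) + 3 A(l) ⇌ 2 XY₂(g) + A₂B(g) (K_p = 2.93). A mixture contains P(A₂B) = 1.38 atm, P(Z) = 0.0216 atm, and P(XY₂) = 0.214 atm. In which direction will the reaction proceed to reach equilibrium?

(A is a pure liquid — omitted from Q_p.)
Q_p = P(XY₂)²·P(A₂B) / P(Z) = (0.214)²·(1.38) / (0.0216) = 2.93
Q_p = 2.93 = K_p, so the system is already at equilibrium.

neither direction; the system is at equilibrium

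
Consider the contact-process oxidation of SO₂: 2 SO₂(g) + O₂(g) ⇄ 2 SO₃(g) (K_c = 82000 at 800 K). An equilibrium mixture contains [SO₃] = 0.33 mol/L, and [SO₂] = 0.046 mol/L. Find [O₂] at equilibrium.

At equilibrium, K_c = [SO₃]² / ([SO₂]²·[O₂]) = 82000.
(0.33)² / ((0.046)²·([O₂])) = 82000
[O₂] = 6.28e-4 = 6.3e-4 mol/L

[O₂] = 6.3e-4 mol/L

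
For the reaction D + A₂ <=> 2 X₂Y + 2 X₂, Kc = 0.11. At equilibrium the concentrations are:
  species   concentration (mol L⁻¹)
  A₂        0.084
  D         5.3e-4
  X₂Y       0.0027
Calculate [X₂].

At equilibrium, Kc = [X₂Y]²·[X₂]² / ([D]·[A₂]) = 0.11.
(0.0027)²·([X₂])² / ((5.3e-4)·(0.084)) = 0.11
[X₂]² = 0.672 ⇒ [X₂] = 0.82 mol L⁻¹

[X₂] = 0.82 mol L⁻¹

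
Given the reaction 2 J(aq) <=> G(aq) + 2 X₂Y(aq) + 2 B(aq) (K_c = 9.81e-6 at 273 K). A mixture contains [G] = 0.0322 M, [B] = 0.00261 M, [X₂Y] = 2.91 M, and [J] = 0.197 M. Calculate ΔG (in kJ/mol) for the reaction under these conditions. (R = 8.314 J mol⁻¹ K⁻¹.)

ΔG = 3.60 kJ/mol

Q_c = [G]·[X₂Y]²·[B]² / [J]² = (0.0322)·(2.91)²·(0.00261)² / (0.197)² = 4.79e-5
ΔG = RT ln(Q_c/K_c) = (8.314 J mol⁻¹ K⁻¹)(273 K) × ln(4.79e-5/9.81e-6)
   = (2.270 kJ/mol)(1.586) = 3.60 kJ/mol
ΔG > 0, so the forward reaction is non-spontaneous (proceeds in reverse).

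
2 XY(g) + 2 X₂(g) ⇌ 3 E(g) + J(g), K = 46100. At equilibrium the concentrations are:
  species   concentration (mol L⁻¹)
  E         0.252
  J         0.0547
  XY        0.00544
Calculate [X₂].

[X₂] = 0.0253 mol L⁻¹

At equilibrium, K = [E]³·[J] / ([XY]²·[X₂]²) = 46100.
(0.252)³·(0.0547) / ((0.00544)²·([X₂])²) = 46100
[X₂]² = 6.42×10⁻⁴ ⇒ [X₂] = 0.0253 mol L⁻¹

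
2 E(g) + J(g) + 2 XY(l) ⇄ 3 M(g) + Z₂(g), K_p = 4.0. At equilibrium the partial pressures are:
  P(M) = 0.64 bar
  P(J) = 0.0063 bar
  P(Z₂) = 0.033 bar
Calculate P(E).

P(E) = 0.59 bar

(XY is a pure liquid — omitted from K_p.)
At equilibrium, K_p = P(M)³·P(Z₂) / (P(E)²·P(J)) = 4.0.
(0.64)³·(0.033) / ((P(E))²·(0.0063)) = 4.0
P(E)² = 0.343 ⇒ P(E) = 0.59 bar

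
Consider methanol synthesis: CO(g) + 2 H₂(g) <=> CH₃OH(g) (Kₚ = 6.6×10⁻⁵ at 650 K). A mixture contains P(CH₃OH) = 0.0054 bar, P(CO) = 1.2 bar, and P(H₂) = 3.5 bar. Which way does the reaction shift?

Qₚ = P(CH₃OH) / (P(CO)·P(H₂)²) = (0.0054) / ((1.2)·(3.5)²) = 3.7×10⁻⁴
Qₚ = 3.7×10⁻⁴ > Kₚ = 6.6×10⁻⁵, so the reverse reaction proceeds.

toward reactants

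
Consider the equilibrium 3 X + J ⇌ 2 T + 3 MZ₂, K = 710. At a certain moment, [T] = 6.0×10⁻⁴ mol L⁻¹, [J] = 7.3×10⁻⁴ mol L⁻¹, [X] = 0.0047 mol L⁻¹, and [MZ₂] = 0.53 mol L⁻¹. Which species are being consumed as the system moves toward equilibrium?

none (at equilibrium)

Q = [T]²·[MZ₂]³ / ([X]³·[J]) = (6.0×10⁻⁴)²·(0.53)³ / ((0.0047)³·(7.3×10⁻⁴)) = 710
Q = 710 = K; the system is at equilibrium.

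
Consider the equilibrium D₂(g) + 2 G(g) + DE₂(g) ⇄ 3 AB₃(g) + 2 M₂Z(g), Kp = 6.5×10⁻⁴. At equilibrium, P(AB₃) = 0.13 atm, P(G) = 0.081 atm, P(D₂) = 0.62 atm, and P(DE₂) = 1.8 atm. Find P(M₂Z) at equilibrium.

P(M₂Z) = 0.047 atm

At equilibrium, Kp = P(AB₃)³·P(M₂Z)² / (P(D₂)·P(G)²·P(DE₂)) = 6.5×10⁻⁴.
(0.13)³·(P(M₂Z))² / ((0.62)·(0.081)²·(1.8)) = 6.5×10⁻⁴
P(M₂Z)² = 0.00217 ⇒ P(M₂Z) = 0.047 atm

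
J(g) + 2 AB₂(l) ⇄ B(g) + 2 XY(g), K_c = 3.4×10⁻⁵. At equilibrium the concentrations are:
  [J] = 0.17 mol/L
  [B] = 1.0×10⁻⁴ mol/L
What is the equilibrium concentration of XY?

(AB₂ is a pure liquid — omitted from K_c.)
At equilibrium, K_c = [B]·[XY]² / [J] = 3.4×10⁻⁵.
(1.0×10⁻⁴)·([XY])² / (0.17) = 3.4×10⁻⁵
[XY]² = 0.0578 ⇒ [XY] = 0.24 mol/L

[XY] = 0.24 mol/L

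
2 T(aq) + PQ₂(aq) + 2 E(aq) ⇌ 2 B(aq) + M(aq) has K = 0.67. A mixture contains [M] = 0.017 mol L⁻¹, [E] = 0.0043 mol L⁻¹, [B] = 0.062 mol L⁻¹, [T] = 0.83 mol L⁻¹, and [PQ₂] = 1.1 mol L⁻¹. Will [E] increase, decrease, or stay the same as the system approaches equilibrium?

Q = [B]²·[M] / ([T]²·[PQ₂]·[E]²) = (0.062)²·(0.017) / ((0.83)²·(1.1)·(0.0043)²) = 4.7
Q = 4.7 > K = 0.67: net reverse reaction.
E is a reactant, so it increases.

increase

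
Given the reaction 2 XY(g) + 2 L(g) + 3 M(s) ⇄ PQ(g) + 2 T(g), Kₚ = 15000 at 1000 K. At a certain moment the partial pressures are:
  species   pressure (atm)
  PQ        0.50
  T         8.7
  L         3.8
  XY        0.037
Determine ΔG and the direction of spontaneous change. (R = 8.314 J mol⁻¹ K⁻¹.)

ΔG = -17.1 kJ/mol; the forward reaction is spontaneous

(M is a pure solid — omitted from Qₚ.)
Qₚ = P(PQ)·P(T)² / (P(XY)²·P(L)²) = (0.50)·(8.7)² / ((0.037)²·(3.8)²) = 1910
ΔG = RT ln(Qₚ/Kₚ) = (8.314 J mol⁻¹ K⁻¹)(1000 K) × ln(1910/15000)
   = (8.314 kJ/mol)(-2.061) = -17.1 kJ/mol
ΔG < 0, so the forward reaction is spontaneous (proceeds forward).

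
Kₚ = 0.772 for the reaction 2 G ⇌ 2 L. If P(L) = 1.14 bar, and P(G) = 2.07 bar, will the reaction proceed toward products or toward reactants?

toward products

Qₚ = P(L)² / P(G)² = (1.14)² / (2.07)² = 0.303
Qₚ = 0.303 < Kₚ = 0.772, so the forward reaction proceeds.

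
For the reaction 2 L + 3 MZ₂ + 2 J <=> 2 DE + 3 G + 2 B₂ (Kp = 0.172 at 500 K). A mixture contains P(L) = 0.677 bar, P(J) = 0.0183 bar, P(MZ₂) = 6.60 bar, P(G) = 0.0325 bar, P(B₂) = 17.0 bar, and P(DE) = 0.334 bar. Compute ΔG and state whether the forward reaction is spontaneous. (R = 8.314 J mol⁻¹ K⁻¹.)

ΔG = -8.00 kJ/mol; the forward reaction is spontaneous

Qp = P(DE)²·P(G)³·P(B₂)² / (P(L)²·P(MZ₂)³·P(J)²) = (0.334)²·(0.0325)³·(17.0)² / ((0.677)²·(6.60)³·(0.0183)²) = 0.0251
ΔG = RT ln(Qp/Kp) = (8.314 J mol⁻¹ K⁻¹)(500 K) × ln(0.0251/0.172)
   = (4.157 kJ/mol)(-1.925) = -8.00 kJ/mol
ΔG < 0, so the forward reaction is spontaneous (proceeds forward).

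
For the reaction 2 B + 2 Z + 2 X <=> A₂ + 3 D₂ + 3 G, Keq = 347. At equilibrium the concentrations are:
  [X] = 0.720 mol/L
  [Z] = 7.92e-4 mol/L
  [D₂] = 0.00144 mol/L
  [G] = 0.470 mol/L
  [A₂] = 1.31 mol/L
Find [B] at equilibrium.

At equilibrium, Keq = [A₂]·[D₂]³·[G]³ / ([B]²·[Z]²·[X]²) = 347.
(1.31)·(0.00144)³·(0.470)³ / (([B])²·(7.92e-4)²·(0.720)²) = 347
[B]² = 3.60e-6 ⇒ [B] = 0.00190 mol/L

[B] = 0.00190 mol/L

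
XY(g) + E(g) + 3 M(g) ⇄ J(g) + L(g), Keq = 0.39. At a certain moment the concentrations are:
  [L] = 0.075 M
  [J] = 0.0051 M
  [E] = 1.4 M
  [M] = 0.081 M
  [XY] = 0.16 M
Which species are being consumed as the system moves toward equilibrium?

Q = [J]·[L] / ([XY]·[E]·[M]³) = (0.0051)·(0.075) / ((0.16)·(1.4)·(0.081)³) = 3.2
Q = 3.2 > Keq = 0.39: net reverse reaction.

J, L (products)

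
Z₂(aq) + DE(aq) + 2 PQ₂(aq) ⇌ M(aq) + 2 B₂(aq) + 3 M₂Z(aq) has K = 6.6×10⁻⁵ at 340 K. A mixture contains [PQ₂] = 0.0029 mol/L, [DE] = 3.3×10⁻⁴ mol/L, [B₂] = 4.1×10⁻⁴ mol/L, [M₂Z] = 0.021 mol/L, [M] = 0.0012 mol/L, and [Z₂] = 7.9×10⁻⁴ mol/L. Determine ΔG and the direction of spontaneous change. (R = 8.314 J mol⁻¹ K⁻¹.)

ΔG = 7.23 kJ/mol; the forward reaction is non-spontaneous

Q = [M]·[B₂]²·[M₂Z]³ / ([Z₂]·[DE]·[PQ₂]²) = (0.0012)·(4.1×10⁻⁴)²·(0.021)³ / ((7.9×10⁻⁴)·(3.3×10⁻⁴)·(0.0029)²) = 8.52×10⁻⁴
ΔG = RT ln(Q/K) = (8.314 J mol⁻¹ K⁻¹)(340 K) × ln(8.52×10⁻⁴/6.6×10⁻⁵)
   = (2.827 kJ/mol)(2.558) = 7.23 kJ/mol
ΔG > 0, so the forward reaction is non-spontaneous (proceeds in reverse).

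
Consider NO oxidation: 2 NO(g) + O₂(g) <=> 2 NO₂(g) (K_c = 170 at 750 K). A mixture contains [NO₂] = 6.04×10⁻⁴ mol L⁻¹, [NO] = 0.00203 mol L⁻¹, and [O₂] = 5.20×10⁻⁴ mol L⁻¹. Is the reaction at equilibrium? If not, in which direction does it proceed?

Q_c = [NO₂]² / ([NO]²·[O₂]) = (6.04×10⁻⁴)² / ((0.00203)²·(5.20×10⁻⁴)) = 170
Q_c = 170 = K_c, so the system is already at equilibrium.

neither direction; the system is at equilibrium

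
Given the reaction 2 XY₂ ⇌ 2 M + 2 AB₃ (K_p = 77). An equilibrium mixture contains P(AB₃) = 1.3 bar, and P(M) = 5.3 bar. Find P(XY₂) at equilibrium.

At equilibrium, K_p = P(M)²·P(AB₃)² / P(XY₂)² = 77.
(5.3)²·(1.3)² / (P(XY₂))² = 77
P(XY₂)² = 0.617 ⇒ P(XY₂) = 0.79 bar

P(XY₂) = 0.79 bar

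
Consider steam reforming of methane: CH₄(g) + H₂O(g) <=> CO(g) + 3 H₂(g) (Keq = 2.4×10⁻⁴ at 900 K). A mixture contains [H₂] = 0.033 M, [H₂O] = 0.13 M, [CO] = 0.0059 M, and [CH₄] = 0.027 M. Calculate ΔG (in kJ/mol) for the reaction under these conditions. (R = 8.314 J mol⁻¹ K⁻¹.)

ΔG = -10.3 kJ/mol

Q = [CO]·[H₂]³ / ([CH₄]·[H₂O]) = (0.0059)·(0.033)³ / ((0.027)·(0.13)) = 6.04×10⁻⁵
ΔG = RT ln(Q/Keq) = (8.314 J mol⁻¹ K⁻¹)(900 K) × ln(6.04×10⁻⁵/2.4×10⁻⁴)
   = (7.483 kJ/mol)(-1.380) = -10.3 kJ/mol
ΔG < 0, so the forward reaction is spontaneous (proceeds forward).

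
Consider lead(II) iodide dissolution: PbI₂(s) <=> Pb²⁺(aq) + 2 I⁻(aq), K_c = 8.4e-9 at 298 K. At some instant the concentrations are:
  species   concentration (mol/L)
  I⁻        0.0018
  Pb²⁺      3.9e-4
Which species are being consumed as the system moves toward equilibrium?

(PbI₂ is a pure solid — omitted from Q_c.)
Q_c = [Pb²⁺]·[I⁻]² = (3.9e-4)·(0.0018)² = 1.3e-9
Q_c = 1.3e-9 < K_c = 8.4e-9: net forward reaction.

PbI₂ (reactants)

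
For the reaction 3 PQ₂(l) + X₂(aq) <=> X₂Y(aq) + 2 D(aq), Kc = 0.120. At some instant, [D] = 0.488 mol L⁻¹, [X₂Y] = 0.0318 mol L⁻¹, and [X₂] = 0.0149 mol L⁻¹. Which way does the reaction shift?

(PQ₂ is a pure liquid — omitted from Qc.)
Qc = [X₂Y]·[D]² / [X₂] = (0.0318)·(0.488)² / (0.0149) = 0.508
Qc = 0.508 > Kc = 0.120, so the reverse reaction proceeds.

reverse (toward reactants)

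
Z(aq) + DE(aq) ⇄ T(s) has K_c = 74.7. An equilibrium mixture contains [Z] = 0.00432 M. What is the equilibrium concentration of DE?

(T is a pure solid — omitted from K_c.)
At equilibrium, K_c = 1 / ([Z]·[DE]) = 74.7.
1 / ((0.00432)·([DE])) = 74.7
[DE] = 3.10 M

[DE] = 3.10 M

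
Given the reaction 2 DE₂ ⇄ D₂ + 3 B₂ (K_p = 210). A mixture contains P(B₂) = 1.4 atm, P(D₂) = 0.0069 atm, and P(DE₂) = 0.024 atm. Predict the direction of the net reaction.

toward products

Q_p = P(D₂)·P(B₂)³ / P(DE₂)² = (0.0069)·(1.4)³ / (0.024)² = 33
Q_p = 33 < K_p = 210, so the forward reaction proceeds.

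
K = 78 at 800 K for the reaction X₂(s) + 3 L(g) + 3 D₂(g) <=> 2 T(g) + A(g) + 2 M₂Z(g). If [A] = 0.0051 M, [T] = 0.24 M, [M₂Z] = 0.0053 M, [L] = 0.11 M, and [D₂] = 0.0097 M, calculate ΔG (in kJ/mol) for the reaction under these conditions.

(X₂ is a pure solid — omitted from Q.)
Q = [T]²·[A]·[M₂Z]² / ([L]³·[D₂]³) = (0.24)²·(0.0051)·(0.0053)² / ((0.11)³·(0.0097)³) = 6.79
ΔG = RT ln(Q/K) = (8.314 J mol⁻¹ K⁻¹)(800 K) × ln(6.79/78)
   = (6.651 kJ/mol)(-2.441) = -16.2 kJ/mol
ΔG < 0, so the forward reaction is spontaneous (proceeds forward).

ΔG = -16.2 kJ/mol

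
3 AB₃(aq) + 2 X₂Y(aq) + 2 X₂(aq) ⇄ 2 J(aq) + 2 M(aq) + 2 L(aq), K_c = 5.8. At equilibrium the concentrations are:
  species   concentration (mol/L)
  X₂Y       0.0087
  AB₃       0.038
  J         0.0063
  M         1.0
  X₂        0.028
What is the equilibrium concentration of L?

At equilibrium, K_c = [J]²·[M]²·[L]² / ([AB₃]³·[X₂Y]²·[X₂]²) = 5.8.
(0.0063)²·(1.0)²·([L])² / ((0.038)³·(0.0087)²·(0.028)²) = 5.8
[L]² = 4.76×10⁻⁷ ⇒ [L] = 6.9×10⁻⁴ mol/L

[L] = 6.9×10⁻⁴ mol/L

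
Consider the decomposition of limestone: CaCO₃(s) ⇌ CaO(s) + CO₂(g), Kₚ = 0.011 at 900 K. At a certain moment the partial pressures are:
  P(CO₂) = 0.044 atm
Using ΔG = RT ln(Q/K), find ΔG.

(CaCO₃, CaO are pure solids — omitted from Qₚ.)
Qₚ = P(CO₂) = 0.0440
ΔG = RT ln(Qₚ/Kₚ) = (8.314 J mol⁻¹ K⁻¹)(900 K) × ln(0.0440/0.011)
   = (7.483 kJ/mol)(1.386) = 10.4 kJ/mol
ΔG > 0, so the forward reaction is non-spontaneous (proceeds in reverse).

ΔG = 10.4 kJ/mol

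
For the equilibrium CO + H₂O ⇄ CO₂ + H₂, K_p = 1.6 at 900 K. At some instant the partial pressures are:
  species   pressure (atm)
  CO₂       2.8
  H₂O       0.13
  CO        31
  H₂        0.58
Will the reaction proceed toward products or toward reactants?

Q_p = P(CO₂)·P(H₂) / (P(CO)·P(H₂O)) = (2.8)·(0.58) / ((31)·(0.13)) = 0.40
Q_p = 0.40 < K_p = 1.6, so the forward reaction proceeds.

in the forward direction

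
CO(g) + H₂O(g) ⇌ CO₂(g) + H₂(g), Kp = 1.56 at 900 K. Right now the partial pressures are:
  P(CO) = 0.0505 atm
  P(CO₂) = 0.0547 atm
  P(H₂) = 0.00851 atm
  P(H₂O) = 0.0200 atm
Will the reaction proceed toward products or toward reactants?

forward (toward products)

Qp = P(CO₂)·P(H₂) / (P(CO)·P(H₂O)) = (0.0547)·(0.00851) / ((0.0505)·(0.0200)) = 0.461
Qp = 0.461 < Kp = 1.56, so the forward reaction proceeds.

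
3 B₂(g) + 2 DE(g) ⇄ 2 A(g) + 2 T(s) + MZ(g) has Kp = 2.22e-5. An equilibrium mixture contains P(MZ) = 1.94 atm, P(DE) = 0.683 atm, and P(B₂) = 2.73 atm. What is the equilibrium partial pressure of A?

P(A) = 0.0104 atm

(T is a pure solid — omitted from Kp.)
At equilibrium, Kp = P(A)²·P(MZ) / (P(B₂)³·P(DE)²) = 2.22e-5.
(P(A))²·(1.94) / ((2.73)³·(0.683)²) = 2.22e-5
P(A)² = 1.09e-4 ⇒ P(A) = 0.0104 atm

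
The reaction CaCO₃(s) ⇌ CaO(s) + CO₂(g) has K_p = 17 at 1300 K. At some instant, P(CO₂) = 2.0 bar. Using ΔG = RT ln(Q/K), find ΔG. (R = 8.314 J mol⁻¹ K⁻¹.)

(CaCO₃, CaO are pure solids — omitted from Q_p.)
Q_p = P(CO₂) = 2.00
ΔG = RT ln(Q_p/K_p) = (8.314 J mol⁻¹ K⁻¹)(1300 K) × ln(2.00/17)
   = (10.81 kJ/mol)(-2.140) = -23.1 kJ/mol
ΔG < 0, so the forward reaction is spontaneous (proceeds forward).

ΔG = -23.1 kJ/mol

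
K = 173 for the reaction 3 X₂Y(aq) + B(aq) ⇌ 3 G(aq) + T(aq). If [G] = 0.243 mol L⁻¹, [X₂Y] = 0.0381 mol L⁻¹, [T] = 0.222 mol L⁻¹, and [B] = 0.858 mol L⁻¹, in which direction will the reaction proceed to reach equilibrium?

toward products

Q = [G]³·[T] / ([X₂Y]³·[B]) = (0.243)³·(0.222) / ((0.0381)³·(0.858)) = 67.1
Q = 67.1 < K = 173, so the forward reaction proceeds.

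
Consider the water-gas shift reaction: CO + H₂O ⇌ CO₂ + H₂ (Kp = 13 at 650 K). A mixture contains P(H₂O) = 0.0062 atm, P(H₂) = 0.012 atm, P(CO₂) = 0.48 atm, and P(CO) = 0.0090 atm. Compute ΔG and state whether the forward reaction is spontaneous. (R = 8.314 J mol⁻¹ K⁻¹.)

ΔG = 11.2 kJ/mol; the forward reaction is non-spontaneous

Qp = P(CO₂)·P(H₂) / (P(CO)·P(H₂O)) = (0.48)·(0.012) / ((0.0090)·(0.0062)) = 103
ΔG = RT ln(Qp/Kp) = (8.314 J mol⁻¹ K⁻¹)(650 K) × ln(103/13)
   = (5.404 kJ/mol)(2.070) = 11.2 kJ/mol
ΔG > 0, so the forward reaction is non-spontaneous (proceeds in reverse).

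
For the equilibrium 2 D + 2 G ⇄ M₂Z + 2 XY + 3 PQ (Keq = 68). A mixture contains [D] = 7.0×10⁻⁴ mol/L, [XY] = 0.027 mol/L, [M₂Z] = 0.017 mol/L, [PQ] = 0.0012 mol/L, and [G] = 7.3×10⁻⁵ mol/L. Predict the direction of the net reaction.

Q = [M₂Z]·[XY]²·[PQ]³ / ([D]²·[G]²) = (0.017)·(0.027)²·(0.0012)³ / ((7.0×10⁻⁴)²·(7.3×10⁻⁵)²) = 8.2
Q = 8.2 < Keq = 68, so the forward reaction proceeds.

toward products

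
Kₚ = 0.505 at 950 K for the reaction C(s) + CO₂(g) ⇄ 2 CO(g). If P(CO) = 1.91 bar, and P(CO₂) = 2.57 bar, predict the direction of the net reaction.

toward reactants

(C is a pure solid — omitted from Qₚ.)
Qₚ = P(CO)² / P(CO₂) = (1.91)² / (2.57) = 1.42
Qₚ = 1.42 > Kₚ = 0.505, so the reverse reaction proceeds.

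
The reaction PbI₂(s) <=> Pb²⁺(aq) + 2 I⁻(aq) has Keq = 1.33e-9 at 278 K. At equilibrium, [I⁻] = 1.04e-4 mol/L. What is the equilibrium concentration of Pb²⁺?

[Pb²⁺] = 0.123 mol/L

(PbI₂ is a pure solid — omitted from Keq.)
At equilibrium, Keq = [Pb²⁺]·[I⁻]² = 1.33e-9.
([Pb²⁺])·(1.04e-4)² = 1.33e-9
[Pb²⁺] = 0.123 mol/L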